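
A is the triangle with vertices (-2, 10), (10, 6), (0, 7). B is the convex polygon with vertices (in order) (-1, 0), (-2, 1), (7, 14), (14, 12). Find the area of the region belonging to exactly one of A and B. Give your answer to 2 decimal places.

70.87

|A| = 14, |B| = 68, |A∩B| = 5.5666.
|A △ B| = |A| + |B| − 2·|A∩B| = 14 + 68 − 11.1332 = 70.87.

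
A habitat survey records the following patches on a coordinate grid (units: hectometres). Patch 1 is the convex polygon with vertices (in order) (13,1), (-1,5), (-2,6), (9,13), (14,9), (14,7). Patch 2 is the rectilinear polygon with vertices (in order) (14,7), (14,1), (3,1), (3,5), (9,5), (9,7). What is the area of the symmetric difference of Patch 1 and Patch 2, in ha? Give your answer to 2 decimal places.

88.57

|Patch 1| = 108, |Patch 2| = 54, |Patch 1∩Patch 2| = 36.7143.
|Patch 1 △ Patch 2| = |Patch 1| + |Patch 2| − 2·|Patch 1∩Patch 2| = 108 + 54 − 73.4286 = 88.57.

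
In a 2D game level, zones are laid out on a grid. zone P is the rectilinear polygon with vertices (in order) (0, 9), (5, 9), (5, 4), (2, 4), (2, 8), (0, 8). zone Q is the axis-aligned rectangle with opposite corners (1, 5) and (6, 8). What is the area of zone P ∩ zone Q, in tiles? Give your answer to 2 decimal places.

9.00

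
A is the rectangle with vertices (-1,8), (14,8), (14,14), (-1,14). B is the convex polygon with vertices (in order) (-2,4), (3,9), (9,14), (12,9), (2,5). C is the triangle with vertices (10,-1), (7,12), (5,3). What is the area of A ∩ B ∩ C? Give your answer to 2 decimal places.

The intersection is the polygon with vertices (6.111,8), (7,12), (7.923,8).
By the shoelace formula its area is 3.62.

3.62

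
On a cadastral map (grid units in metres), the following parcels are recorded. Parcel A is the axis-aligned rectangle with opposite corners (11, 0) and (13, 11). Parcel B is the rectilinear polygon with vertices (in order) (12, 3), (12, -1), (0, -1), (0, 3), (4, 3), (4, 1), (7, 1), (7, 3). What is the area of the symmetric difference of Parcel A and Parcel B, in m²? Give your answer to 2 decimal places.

|Parcel A| = 22, |Parcel B| = 42, |Parcel A∩Parcel B| = 3.
|Parcel A △ Parcel B| = |Parcel A| + |Parcel B| − 2·|Parcel A∩Parcel B| = 22 + 42 − 6 = 58.00.

58.00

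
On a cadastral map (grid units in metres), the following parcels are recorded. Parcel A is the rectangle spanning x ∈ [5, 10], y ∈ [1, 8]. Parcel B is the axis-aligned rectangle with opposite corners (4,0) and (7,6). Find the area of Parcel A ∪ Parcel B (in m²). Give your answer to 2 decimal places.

By inclusion–exclusion:
Individual areas: |Parcel A| = 35, |Parcel B| = 18.
|Parcel A∩Parcel B|: x∈[5,7], y∈[1,6] → 2·5 = 10.
|Parcel A ∪ Parcel B| = 53 − 10 = 43.00.

43.00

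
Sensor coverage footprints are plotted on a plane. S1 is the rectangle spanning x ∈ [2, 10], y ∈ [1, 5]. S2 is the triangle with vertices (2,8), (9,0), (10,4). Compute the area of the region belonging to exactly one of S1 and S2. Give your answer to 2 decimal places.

25.25

|S1| = 32, |S2| = 18, |S1∩S2| = 12.375.
|S1 △ S2| = |S1| + |S2| − 2·|S1∩S2| = 32 + 18 − 24.75 = 25.25.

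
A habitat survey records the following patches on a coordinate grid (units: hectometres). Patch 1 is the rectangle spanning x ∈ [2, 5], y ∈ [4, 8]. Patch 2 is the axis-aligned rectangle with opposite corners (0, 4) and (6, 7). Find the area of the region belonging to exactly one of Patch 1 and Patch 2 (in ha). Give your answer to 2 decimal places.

12.00

|Patch 1∩Patch 2|: x∈[2,5], y∈[4,7] → 3·3 = 9.
|Patch 1 △ Patch 2| = |Patch 1| + |Patch 2| − 2·|Patch 1∩Patch 2| = 12 + 18 − 18 = 12.00.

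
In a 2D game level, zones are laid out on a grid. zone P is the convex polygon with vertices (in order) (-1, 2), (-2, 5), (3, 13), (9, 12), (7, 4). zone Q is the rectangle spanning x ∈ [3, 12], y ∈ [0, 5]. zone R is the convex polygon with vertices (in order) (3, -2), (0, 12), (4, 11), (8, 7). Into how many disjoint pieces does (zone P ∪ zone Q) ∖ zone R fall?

(zone P ∪ zone Q) ∖ zone R splits into 3 disjoint pieces (area 16.0902, area 18.6027, area 32.7134).

3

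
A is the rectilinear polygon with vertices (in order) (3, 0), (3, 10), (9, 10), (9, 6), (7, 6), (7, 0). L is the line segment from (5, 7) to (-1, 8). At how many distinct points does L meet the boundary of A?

The segment meets the boundary at (3,7.333).

1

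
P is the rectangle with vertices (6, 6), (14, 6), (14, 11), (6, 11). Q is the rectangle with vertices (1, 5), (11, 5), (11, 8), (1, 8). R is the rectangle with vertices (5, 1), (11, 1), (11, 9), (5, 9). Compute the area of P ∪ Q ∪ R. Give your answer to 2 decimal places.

85.00

By inclusion–exclusion:
Individual areas: |P| = 40, |Q| = 30, |R| = 48.
|P∩Q|: x∈[6,11], y∈[6,8] → 5·2 = 10.
|P∩R|: x∈[6,11], y∈[6,9] → 5·3 = 15.
|Q∩R|: x∈[5,11], y∈[5,8] → 6·3 = 18.
|P∩Q∩R| = 10.
|P ∪ Q ∪ R| = 118 − 43 + 10 = 85.00.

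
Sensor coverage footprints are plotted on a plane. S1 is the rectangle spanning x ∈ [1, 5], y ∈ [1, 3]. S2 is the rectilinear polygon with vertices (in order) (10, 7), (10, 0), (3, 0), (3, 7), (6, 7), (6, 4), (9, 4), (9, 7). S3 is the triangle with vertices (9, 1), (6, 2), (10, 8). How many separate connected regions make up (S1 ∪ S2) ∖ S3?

2

(S1 ∪ S2) ∖ S3 splits into 2 disjoint pieces (area 35.2619, area 0.0833).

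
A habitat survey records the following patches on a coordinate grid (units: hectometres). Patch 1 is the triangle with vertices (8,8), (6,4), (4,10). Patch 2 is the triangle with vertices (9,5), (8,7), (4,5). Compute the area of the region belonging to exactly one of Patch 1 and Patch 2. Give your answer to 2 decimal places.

12.02

|Patch 1| = 10, |Patch 2| = 5, |Patch 1∩Patch 2| = 1.4881.
|Patch 1 △ Patch 2| = |Patch 1| + |Patch 2| − 2·|Patch 1∩Patch 2| = 10 + 5 − 2.9762 = 12.02.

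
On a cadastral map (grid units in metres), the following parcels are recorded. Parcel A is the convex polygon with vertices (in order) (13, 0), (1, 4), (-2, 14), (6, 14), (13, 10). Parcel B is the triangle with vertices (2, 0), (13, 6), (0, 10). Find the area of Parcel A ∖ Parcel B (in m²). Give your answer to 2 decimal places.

93.09

|Parcel A| = 145, |Parcel A∩Parcel B| = 51.9101.
|Parcel A ∖ Parcel B| = |Parcel A| − |Parcel A∩Parcel B| = 145 − 51.9101 = 93.09.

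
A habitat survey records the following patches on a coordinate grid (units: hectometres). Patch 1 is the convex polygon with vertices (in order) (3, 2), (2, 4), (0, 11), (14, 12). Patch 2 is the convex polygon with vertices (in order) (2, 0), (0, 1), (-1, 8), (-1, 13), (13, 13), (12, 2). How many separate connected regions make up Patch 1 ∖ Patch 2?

1

Patch 1 ∖ Patch 2 is a single connected region.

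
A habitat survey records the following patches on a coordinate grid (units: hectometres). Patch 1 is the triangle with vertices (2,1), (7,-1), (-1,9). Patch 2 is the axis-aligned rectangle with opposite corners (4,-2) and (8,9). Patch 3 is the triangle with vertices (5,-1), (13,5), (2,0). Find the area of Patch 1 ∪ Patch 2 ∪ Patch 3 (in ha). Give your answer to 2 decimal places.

62.15

By inclusion–exclusion:
Individual areas: |Patch 1| = 17, |Patch 2| = 44, |Patch 3| = 13.
|Patch 1∩Patch 2| = 3.825.
|Patch 1∩Patch 3| = 2.7093.
|Patch 2∩Patch 3| = 7.7311.
|Patch 1∩Patch 2∩Patch 3| = 2.4151.
|Patch 1 ∪ Patch 2 ∪ Patch 3| = 74 − 14.2654 + 2.4151 = 62.15.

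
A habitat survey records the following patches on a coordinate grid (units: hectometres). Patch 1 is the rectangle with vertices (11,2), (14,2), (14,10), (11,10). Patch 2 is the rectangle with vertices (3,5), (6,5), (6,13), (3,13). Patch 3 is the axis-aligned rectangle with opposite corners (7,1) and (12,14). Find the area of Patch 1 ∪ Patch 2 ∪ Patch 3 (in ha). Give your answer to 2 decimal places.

105.00

By inclusion–exclusion:
Individual areas: |Patch 1| = 24, |Patch 2| = 24, |Patch 3| = 65.
|Patch 1∩Patch 2| = 0 (no overlap).
|Patch 1∩Patch 3|: x∈[11,12], y∈[2,10] → 1·8 = 8.
|Patch 2∩Patch 3| = 0 (no overlap).
|Patch 1∩Patch 2∩Patch 3| = 0.
|Patch 1 ∪ Patch 2 ∪ Patch 3| = 113 − 8 + 0 = 105.00.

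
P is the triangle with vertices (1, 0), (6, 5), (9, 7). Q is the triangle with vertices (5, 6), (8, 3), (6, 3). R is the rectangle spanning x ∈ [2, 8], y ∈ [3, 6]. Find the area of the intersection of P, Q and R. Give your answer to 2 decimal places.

The intersection is the polygon with vertices (6.333,4.667), (5.645,4.064), (5.5,4.5), (6,5).
By the shoelace formula its area is 0.36.

0.36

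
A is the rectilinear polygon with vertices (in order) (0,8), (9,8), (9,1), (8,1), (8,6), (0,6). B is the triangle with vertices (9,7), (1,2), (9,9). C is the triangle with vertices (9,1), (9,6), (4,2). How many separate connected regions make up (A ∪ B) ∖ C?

2

(A ∪ B) ∖ C splits into 2 disjoint pieces (area 22.6286, area 0.1).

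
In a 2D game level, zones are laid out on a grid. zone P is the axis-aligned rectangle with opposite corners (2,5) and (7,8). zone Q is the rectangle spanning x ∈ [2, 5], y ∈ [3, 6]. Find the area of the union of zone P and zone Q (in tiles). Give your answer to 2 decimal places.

By inclusion–exclusion:
Individual areas: |zone P| = 15, |zone Q| = 9.
|zone P∩zone Q|: x∈[2,5], y∈[5,6] → 3·1 = 3.
|zone P ∪ zone Q| = 24 − 3 = 21.00.

21.00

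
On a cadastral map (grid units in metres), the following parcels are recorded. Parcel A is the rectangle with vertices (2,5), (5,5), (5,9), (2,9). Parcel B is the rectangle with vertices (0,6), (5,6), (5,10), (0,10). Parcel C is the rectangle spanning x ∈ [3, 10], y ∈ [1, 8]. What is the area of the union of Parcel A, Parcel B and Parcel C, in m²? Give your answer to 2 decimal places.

66.00

By inclusion–exclusion:
Individual areas: |Parcel A| = 12, |Parcel B| = 20, |Parcel C| = 49.
|Parcel A∩Parcel B|: x∈[2,5], y∈[6,9] → 3·3 = 9.
|Parcel A∩Parcel C|: x∈[3,5], y∈[5,8] → 2·3 = 6.
|Parcel B∩Parcel C|: x∈[3,5], y∈[6,8] → 2·2 = 4.
|Parcel A∩Parcel B∩Parcel C| = 4.
|Parcel A ∪ Parcel B ∪ Parcel C| = 81 − 19 + 4 = 66.00.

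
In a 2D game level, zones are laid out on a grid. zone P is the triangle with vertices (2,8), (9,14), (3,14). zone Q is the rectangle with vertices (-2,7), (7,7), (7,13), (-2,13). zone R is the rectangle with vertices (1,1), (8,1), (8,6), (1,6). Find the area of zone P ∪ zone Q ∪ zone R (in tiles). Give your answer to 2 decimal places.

By inclusion–exclusion:
Individual areas: |zone P| = 18, |zone Q| = 54, |zone R| = 35.
|zone P∩zone Q| = 12.2024.
|zone P∩zone R| = 0.
|zone Q∩zone R| = 0 (no overlap).
|zone P∩zone Q∩zone R| = 0.
|zone P ∪ zone Q ∪ zone R| = 107 − 12.2024 + 0 = 94.80.

94.80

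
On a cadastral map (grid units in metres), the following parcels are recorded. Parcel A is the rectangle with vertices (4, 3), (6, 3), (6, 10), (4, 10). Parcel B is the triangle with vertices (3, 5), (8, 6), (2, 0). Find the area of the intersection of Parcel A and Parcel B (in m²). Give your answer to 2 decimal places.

The intersection is the polygon with vertices (6,4), (5,3), (4,3), (4,5.2), (6,5.6).
By the shoelace formula its area is 4.30.

4.30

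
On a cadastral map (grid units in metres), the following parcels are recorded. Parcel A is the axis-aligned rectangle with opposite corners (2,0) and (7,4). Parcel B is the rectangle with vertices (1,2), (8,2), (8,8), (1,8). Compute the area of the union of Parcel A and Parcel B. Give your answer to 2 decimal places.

By inclusion–exclusion:
Individual areas: |Parcel A| = 20, |Parcel B| = 42.
|Parcel A∩Parcel B|: x∈[2,7], y∈[2,4] → 5·2 = 10.
|Parcel A ∪ Parcel B| = 62 − 10 = 52.00.

52.00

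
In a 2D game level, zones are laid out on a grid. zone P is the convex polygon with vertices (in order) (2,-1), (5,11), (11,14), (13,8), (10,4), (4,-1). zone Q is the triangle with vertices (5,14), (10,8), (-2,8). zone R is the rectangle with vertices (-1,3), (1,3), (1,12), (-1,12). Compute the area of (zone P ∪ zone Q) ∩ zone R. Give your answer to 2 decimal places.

The region (zone P ∪ zone Q) ∩ zone R is the polygon with vertices (-1,8), (-1,8.857), (1,10.571), (1,8).
By the shoelace formula its area is 3.43.

3.43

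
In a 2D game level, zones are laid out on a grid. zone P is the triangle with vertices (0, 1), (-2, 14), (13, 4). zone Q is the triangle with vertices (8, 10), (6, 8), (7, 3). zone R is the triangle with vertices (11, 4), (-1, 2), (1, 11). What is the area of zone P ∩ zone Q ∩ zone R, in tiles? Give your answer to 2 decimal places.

2.60

The intersection is the polygon with vertices (7.049,3.341), (6.936,3.323), (6.116,7.419), (7.494,6.455).
By the shoelace formula its area is 2.60.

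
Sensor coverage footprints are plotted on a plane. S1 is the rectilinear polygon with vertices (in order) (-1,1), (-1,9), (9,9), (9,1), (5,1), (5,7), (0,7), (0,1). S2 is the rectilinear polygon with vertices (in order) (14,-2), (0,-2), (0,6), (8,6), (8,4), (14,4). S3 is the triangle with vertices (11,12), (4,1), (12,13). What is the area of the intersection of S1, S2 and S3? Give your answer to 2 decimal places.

0.34

The intersection is the polygon with vertices (5,2.571), (7.182,6), (7.333,6), (5,2.5).
By the shoelace formula its area is 0.34.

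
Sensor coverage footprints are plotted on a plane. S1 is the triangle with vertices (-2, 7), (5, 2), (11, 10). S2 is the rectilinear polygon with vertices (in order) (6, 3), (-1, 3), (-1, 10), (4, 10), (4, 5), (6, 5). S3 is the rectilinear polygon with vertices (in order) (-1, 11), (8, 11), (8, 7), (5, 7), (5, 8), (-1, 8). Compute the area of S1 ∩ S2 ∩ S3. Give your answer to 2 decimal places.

The intersection is the polygon with vertices (4,8.385), (4,8), (2.333,8).
By the shoelace formula its area is 0.32.

0.32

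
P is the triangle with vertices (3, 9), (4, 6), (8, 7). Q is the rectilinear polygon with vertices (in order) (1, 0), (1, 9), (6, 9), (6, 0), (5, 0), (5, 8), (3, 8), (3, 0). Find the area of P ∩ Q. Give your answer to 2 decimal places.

The intersection is the polygon with vertices (3,9), (6,7.8), (6,6.5), (5,6.25), (5,8), (3.333,8).
By the shoelace formula its area is 2.66.

2.66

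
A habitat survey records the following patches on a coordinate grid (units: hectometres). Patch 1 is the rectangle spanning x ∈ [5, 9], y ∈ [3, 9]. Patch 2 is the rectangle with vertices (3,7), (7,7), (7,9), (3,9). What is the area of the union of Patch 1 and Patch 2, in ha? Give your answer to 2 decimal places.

28.00

By inclusion–exclusion:
Individual areas: |Patch 1| = 24, |Patch 2| = 8.
|Patch 1∩Patch 2|: x∈[5,7], y∈[7,9] → 2·2 = 4.
|Patch 1 ∪ Patch 2| = 32 − 4 = 28.00.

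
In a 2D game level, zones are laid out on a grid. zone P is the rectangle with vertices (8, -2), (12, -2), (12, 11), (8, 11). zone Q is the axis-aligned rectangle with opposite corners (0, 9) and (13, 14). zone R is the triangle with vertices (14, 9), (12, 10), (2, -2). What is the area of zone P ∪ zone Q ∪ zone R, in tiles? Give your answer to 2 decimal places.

By inclusion–exclusion:
Individual areas: |zone P| = 52, |zone Q| = 65, |zone R| = 17.
|zone P∩zone Q|: x∈[8,12], y∈[9,11] → 4·2 = 8.
|zone P∩zone R| = 9.0667.
|zone Q∩zone R| = 1.1667.
|zone P∩zone Q∩zone R| = 0.4167.
|zone P ∪ zone Q ∪ zone R| = 134 − 18.2333 + 0.4167 = 116.18.

116.18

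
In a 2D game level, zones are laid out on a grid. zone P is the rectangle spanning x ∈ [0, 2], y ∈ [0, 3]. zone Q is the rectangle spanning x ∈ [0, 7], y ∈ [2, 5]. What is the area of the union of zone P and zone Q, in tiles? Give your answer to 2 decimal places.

25.00

By inclusion–exclusion:
Individual areas: |zone P| = 6, |zone Q| = 21.
|zone P∩zone Q|: x∈[0,2], y∈[2,3] → 2·1 = 2.
|zone P ∪ zone Q| = 27 − 2 = 25.00.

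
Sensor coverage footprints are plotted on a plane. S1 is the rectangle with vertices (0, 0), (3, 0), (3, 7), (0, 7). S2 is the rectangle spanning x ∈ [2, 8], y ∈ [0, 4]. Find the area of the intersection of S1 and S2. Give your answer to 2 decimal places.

|S1∩S2|: x∈[2,3], y∈[0,4] → 1·4 = 4.

4.00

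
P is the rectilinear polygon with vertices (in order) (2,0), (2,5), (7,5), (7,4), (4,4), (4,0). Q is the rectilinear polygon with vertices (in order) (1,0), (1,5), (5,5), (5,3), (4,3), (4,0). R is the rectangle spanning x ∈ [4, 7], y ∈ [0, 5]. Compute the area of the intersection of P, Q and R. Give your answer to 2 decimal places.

1.00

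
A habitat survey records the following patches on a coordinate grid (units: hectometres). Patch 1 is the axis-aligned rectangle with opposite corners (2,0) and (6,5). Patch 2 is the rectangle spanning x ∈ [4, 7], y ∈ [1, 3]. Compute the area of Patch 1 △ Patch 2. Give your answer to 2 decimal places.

18.00

|Patch 1∩Patch 2|: x∈[4,6], y∈[1,3] → 2·2 = 4.
|Patch 1 △ Patch 2| = |Patch 1| + |Patch 2| − 2·|Patch 1∩Patch 2| = 20 + 6 − 8 = 18.00.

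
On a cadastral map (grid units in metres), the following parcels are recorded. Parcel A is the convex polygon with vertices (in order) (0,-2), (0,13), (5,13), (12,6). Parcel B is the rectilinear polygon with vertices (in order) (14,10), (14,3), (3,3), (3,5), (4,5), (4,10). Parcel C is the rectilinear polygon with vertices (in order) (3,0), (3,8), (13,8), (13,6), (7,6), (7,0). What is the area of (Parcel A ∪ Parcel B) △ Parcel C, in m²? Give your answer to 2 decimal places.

102.92

|Parcel A ∪ Parcel B| = 136.25.
|(Parcel A ∪ Parcel B) ∩ Parcel C| = 38.6667.
|(Parcel A ∪ Parcel B) △ Parcel C| = 136.25 + 44 − 77.3333 = 102.92.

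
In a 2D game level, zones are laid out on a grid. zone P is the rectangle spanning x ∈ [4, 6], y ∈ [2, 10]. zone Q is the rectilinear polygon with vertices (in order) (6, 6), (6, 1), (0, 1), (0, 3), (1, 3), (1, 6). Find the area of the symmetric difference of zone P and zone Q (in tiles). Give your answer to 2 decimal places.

|zone P| = 16, |zone Q| = 27, |zone P∩zone Q| = 8.
|zone P △ zone Q| = |zone P| + |zone Q| − 2·|zone P∩zone Q| = 16 + 27 − 16 = 27.00.

27.00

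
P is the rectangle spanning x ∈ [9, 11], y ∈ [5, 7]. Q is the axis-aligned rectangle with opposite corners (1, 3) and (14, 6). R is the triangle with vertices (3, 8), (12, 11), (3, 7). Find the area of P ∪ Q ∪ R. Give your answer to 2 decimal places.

45.50

By inclusion–exclusion:
Individual areas: |P| = 4, |Q| = 39, |R| = 4.5.
|P∩Q|: x∈[9,11], y∈[5,6] → 2·1 = 2.
|P∩R| = 0.
|Q∩R| = 0.
|P∩Q∩R| = 0.
|P ∪ Q ∪ R| = 47.5 − 2 + 0 = 45.50.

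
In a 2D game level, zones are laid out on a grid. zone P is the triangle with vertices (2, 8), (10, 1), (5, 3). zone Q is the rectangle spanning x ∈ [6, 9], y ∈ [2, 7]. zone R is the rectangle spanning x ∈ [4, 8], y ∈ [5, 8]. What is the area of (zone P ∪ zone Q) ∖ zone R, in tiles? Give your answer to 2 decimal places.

16.49

|zone P ∪ zone Q| = 21.3786.
|(zone P ∪ zone Q) ∩ zone R| = 4.8929.
|(zone P ∪ zone Q) ∖ zone R| = 21.3786 − 4.8929 = 16.49.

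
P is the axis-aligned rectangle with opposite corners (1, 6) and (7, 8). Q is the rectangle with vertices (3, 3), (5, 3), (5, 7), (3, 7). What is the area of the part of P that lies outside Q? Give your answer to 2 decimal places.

10.00

|P∩Q|: x∈[3,5], y∈[6,7] → 2·1 = 2.
|P| = 12.
|P ∖ Q| = |P| − |P∩Q| = 12 − 2 = 10.00.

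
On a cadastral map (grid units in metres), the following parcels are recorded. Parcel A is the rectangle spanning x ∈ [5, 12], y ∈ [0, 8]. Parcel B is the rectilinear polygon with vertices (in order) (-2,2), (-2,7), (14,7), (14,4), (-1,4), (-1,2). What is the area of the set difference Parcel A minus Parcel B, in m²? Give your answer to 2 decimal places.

|Parcel A| = 56, |Parcel A∩Parcel B| = 21.
|Parcel A ∖ Parcel B| = |Parcel A| − |Parcel A∩Parcel B| = 56 − 21 = 35.00.

35.00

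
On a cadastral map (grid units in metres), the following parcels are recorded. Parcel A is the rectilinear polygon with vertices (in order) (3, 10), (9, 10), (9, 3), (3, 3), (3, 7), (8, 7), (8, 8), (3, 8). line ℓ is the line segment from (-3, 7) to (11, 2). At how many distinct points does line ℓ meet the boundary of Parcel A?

The segment meets the boundary at (8.2,3), (3,4.857).

2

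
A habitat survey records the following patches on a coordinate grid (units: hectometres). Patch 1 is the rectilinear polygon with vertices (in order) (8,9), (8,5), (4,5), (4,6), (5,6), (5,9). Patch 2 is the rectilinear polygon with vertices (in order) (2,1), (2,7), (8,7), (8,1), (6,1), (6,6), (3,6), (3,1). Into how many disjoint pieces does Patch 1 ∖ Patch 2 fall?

Patch 1 ∖ Patch 2 splits into 2 disjoint pieces (area 6, area 2).

2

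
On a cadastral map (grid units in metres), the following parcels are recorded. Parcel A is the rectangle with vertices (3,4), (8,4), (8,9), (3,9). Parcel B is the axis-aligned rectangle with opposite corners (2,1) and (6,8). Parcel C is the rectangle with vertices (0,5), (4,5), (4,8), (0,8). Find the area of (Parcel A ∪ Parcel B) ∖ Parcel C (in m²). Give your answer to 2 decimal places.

|Parcel A ∪ Parcel B| = 41.
|(Parcel A ∪ Parcel B) ∩ Parcel C| = 6.
|(Parcel A ∪ Parcel B) ∖ Parcel C| = 41 − 6 = 35.00.

35.00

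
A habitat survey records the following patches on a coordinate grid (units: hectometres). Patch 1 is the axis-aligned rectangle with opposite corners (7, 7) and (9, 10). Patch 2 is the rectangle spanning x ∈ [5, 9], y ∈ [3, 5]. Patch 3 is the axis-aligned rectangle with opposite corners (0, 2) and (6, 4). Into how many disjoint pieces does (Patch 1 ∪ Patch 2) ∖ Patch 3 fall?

(Patch 1 ∪ Patch 2) ∖ Patch 3 splits into 2 disjoint pieces (area 6, area 7).

2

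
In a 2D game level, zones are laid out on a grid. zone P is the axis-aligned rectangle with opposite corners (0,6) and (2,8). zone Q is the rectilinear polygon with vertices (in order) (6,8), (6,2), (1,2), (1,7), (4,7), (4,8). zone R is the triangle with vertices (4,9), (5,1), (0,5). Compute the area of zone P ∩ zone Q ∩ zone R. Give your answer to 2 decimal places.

0.50

The intersection is the polygon with vertices (1,6), (2,7), (2,6).
By the shoelace formula its area is 0.50.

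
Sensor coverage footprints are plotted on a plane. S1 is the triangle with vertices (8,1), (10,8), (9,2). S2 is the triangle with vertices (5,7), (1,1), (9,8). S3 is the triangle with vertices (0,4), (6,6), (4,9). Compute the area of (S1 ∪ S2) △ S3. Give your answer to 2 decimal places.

20.29

|S1 ∪ S2| = 12.5.
|(S1 ∪ S2) ∩ S3| = 1.6071.
|(S1 ∪ S2) △ S3| = 12.5 + 11 − 3.2143 = 20.29.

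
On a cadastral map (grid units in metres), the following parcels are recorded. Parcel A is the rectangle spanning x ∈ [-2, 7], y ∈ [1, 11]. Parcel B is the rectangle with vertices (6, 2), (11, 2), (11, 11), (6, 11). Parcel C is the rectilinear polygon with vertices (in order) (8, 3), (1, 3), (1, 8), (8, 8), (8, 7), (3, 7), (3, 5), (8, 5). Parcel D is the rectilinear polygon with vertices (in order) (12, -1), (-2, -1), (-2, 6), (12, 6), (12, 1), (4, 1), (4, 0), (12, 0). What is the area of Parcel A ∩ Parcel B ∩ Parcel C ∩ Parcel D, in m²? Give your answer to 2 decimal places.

The intersection is the polygon with vertices (7,5), (7,3), (6,3), (6,5).
By the shoelace formula its area is 2.00.

2.00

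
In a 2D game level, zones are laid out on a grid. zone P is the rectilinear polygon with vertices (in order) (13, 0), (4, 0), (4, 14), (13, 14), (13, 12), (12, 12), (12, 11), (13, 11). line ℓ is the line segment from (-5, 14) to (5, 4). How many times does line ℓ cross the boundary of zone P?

The segment meets the boundary at (4,5).

1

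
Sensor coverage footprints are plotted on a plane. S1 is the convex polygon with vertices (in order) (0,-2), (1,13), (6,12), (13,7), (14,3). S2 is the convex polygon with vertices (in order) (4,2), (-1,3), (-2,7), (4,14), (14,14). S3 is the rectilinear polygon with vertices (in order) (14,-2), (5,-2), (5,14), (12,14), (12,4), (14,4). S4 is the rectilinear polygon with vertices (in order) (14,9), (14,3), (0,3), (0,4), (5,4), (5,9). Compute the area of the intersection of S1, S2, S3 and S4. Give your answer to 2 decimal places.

The intersection is the polygon with vertices (5,3.2), (5,4), (5,9), (9.833,9).
By the shoelace formula its area is 14.02.

14.02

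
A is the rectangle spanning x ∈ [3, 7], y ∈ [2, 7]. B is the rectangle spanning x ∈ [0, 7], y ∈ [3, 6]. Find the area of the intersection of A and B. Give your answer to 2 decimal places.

|A∩B|: x∈[3,7], y∈[3,6] → 4·3 = 12.

12.00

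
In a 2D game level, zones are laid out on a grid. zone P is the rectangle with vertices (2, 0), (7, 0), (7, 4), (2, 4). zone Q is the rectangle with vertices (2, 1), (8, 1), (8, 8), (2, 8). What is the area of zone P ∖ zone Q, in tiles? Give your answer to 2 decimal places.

|zone P∩zone Q|: x∈[2,7], y∈[1,4] → 5·3 = 15.
|zone P| = 20.
|zone P ∖ zone Q| = |zone P| − |zone P∩zone Q| = 20 − 15 = 5.00.

5.00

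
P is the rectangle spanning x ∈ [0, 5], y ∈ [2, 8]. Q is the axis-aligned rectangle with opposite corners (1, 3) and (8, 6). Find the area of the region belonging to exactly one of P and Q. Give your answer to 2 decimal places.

|P∩Q|: x∈[1,5], y∈[3,6] → 4·3 = 12.
|P △ Q| = |P| + |Q| − 2·|P∩Q| = 30 + 21 − 24 = 27.00.

27.00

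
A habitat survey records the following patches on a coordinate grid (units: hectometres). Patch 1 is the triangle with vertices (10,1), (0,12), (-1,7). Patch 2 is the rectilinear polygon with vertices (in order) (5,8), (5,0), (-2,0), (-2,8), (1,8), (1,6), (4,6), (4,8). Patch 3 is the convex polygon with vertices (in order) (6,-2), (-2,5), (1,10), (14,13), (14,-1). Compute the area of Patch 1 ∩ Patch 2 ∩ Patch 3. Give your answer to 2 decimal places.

8.36

The intersection is the polygon with vertices (5,3.727), (-0.849,6.918), (-0.2,8), (1,8), (1,6), (4,6), (4,7.6), (5,6.5).
By the shoelace formula its area is 8.36.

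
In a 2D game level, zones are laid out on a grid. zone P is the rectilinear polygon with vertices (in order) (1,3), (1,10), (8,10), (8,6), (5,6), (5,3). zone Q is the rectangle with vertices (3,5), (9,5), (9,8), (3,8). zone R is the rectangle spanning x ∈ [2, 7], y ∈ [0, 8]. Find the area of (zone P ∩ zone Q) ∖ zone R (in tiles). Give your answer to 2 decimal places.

2.00

|zone P ∩ zone Q| = 12.
|(zone P ∩ zone Q) ∩ zone R| = 10.
|(zone P ∩ zone Q) ∖ zone R| = 12 − 10 = 2.00.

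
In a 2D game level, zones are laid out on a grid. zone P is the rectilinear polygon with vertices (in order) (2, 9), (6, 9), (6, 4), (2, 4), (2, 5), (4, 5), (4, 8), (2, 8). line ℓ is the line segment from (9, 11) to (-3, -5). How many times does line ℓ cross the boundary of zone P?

The segment meets the boundary at (3.75,4), (6,7).

2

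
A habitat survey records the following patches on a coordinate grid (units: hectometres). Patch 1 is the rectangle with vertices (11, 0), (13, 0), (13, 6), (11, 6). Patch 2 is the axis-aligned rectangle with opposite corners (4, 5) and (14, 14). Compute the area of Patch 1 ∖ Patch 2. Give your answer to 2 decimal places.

10.00

|Patch 1∩Patch 2|: x∈[11,13], y∈[5,6] → 2·1 = 2.
|Patch 1| = 12.
|Patch 1 ∖ Patch 2| = |Patch 1| − |Patch 1∩Patch 2| = 12 − 2 = 10.00.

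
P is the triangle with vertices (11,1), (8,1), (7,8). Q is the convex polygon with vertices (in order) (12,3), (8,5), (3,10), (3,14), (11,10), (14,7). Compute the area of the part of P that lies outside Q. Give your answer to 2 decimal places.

|P| = 10.5, |P∩Q| = 1.9167.
|P ∖ Q| = |P| − |P∩Q| = 10.5 − 1.9167 = 8.58.

8.58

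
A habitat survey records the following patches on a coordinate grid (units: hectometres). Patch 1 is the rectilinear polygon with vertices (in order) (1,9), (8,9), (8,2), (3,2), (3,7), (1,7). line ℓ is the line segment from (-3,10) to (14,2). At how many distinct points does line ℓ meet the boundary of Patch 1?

2

The segment meets the boundary at (8,4.824), (1,8.118).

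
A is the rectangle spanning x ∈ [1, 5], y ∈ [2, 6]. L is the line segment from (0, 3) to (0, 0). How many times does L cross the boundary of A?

0

The segment lies entirely outside A and never meets its boundary.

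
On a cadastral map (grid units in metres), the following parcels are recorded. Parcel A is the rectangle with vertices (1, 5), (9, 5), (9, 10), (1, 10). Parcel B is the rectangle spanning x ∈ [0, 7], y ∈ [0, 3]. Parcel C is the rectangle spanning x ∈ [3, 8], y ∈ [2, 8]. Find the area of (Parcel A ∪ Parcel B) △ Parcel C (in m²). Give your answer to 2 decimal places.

53.00

|Parcel A ∪ Parcel B| = 61.
|(Parcel A ∪ Parcel B) ∩ Parcel C| = 19.
|(Parcel A ∪ Parcel B) △ Parcel C| = 61 + 30 − 38 = 53.00.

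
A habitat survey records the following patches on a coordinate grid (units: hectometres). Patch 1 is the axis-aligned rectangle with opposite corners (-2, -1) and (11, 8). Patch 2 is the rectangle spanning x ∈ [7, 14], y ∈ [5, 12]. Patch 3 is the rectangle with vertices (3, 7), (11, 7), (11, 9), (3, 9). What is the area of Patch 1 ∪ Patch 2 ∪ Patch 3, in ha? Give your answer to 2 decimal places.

158.00

By inclusion–exclusion:
Individual areas: |Patch 1| = 117, |Patch 2| = 49, |Patch 3| = 16.
|Patch 1∩Patch 2|: x∈[7,11], y∈[5,8] → 4·3 = 12.
|Patch 1∩Patch 3|: x∈[3,11], y∈[7,8] → 8·1 = 8.
|Patch 2∩Patch 3|: x∈[7,11], y∈[7,9] → 4·2 = 8.
|Patch 1∩Patch 2∩Patch 3| = 4.
|Patch 1 ∪ Patch 2 ∪ Patch 3| = 182 − 28 + 4 = 158.00.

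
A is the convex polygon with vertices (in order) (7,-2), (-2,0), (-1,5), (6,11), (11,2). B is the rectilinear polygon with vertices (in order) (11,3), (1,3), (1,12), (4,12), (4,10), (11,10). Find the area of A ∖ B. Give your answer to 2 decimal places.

|A| = 100, |A∩B| = 46.2024.
|A ∖ B| = |A| − |A∩B| = 100 − 46.2024 = 53.80.

53.80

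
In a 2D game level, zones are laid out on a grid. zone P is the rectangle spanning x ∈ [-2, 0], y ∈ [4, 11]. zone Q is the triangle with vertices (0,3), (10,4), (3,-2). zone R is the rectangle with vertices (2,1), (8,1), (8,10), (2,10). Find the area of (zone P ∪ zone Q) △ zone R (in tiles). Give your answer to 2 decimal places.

|zone P ∪ zone Q| = 40.5.
|(zone P ∪ zone Q) ∩ zone R| = 14.0357.
|(zone P ∪ zone Q) △ zone R| = 40.5 + 54 − 28.0714 = 66.43.

66.43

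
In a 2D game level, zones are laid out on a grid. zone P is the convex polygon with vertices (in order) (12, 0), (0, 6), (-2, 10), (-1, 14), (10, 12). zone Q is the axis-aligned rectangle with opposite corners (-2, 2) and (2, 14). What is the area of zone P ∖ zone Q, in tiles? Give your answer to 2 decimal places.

|zone P| = 115, |zone P∩zone Q| = 26.1818.
|zone P ∖ zone Q| = |zone P| − |zone P∩zone Q| = 115 − 26.1818 = 88.82.

88.82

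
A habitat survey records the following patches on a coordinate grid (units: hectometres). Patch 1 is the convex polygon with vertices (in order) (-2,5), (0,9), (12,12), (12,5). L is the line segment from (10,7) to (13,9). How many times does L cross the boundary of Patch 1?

1

The segment meets the boundary at (12,8.333).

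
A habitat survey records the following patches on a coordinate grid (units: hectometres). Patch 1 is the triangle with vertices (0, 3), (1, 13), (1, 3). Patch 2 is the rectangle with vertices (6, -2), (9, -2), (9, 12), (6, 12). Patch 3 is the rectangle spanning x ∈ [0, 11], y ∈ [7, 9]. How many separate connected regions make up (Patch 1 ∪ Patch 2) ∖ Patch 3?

(Patch 1 ∪ Patch 2) ∖ Patch 3 splits into 4 disjoint pieces (area 3.2, area 0.8, area 27, area 9).

4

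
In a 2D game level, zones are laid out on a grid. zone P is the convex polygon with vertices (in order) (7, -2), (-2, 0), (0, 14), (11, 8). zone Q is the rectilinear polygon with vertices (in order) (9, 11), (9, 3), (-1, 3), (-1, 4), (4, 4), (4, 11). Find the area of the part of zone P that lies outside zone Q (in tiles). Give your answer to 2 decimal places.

90.34

|zone P| = 132, |zone P∩zone Q| = 41.6591.
|zone P ∖ zone Q| = |zone P| − |zone P∩zone Q| = 132 − 41.6591 = 90.34.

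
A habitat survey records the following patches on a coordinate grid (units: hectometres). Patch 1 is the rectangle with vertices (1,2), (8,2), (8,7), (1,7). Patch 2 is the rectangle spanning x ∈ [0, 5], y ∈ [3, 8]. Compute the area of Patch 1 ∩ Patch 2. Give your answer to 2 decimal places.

|Patch 1∩Patch 2|: x∈[1,5], y∈[3,7] → 4·4 = 16.

16.00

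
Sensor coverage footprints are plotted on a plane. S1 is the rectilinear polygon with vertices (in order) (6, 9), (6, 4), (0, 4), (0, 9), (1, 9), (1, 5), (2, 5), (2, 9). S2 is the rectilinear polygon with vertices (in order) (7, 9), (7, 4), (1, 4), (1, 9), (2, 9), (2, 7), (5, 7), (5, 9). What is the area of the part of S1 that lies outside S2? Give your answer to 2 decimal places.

11.00

|S1| = 26, |S1∩S2| = 15.
|S1 ∖ S2| = |S1| − |S1∩S2| = 26 − 15 = 11.00.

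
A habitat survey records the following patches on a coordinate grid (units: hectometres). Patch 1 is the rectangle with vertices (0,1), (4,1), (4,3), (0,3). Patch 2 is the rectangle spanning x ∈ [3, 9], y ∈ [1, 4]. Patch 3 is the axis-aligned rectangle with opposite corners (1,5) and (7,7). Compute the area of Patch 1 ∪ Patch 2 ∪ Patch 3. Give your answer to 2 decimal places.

36.00

By inclusion–exclusion:
Individual areas: |Patch 1| = 8, |Patch 2| = 18, |Patch 3| = 12.
|Patch 1∩Patch 2|: x∈[3,4], y∈[1,3] → 1·2 = 2.
|Patch 1∩Patch 3| = 0 (no overlap).
|Patch 2∩Patch 3| = 0 (no overlap).
|Patch 1∩Patch 2∩Patch 3| = 0.
|Patch 1 ∪ Patch 2 ∪ Patch 3| = 38 − 2 + 0 = 36.00.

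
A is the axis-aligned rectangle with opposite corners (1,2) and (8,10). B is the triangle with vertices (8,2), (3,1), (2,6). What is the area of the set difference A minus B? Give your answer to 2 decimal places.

45.60

|A| = 56, |A∩B| = 10.4.
|A ∖ B| = |A| − |A∩B| = 56 − 10.4 = 45.60.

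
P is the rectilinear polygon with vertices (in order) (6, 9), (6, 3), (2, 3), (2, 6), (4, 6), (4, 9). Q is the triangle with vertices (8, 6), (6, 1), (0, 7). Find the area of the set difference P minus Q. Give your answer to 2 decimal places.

|P| = 18, |P∩Q| = 10.75.
|P ∖ Q| = |P| − |P∩Q| = 18 − 10.75 = 7.25.

7.25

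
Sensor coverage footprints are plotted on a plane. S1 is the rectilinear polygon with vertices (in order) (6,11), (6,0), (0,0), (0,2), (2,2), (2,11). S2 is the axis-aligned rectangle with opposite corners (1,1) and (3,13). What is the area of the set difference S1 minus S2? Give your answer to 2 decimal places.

37.00

|S1| = 48, |S1∩S2| = 11.
|S1 ∖ S2| = |S1| − |S1∩S2| = 48 − 11 = 37.00.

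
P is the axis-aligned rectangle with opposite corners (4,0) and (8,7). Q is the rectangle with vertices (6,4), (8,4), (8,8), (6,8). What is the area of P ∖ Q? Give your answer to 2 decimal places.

|P∩Q|: x∈[6,8], y∈[4,7] → 2·3 = 6.
|P| = 28.
|P ∖ Q| = |P| − |P∩Q| = 28 − 6 = 22.00.

22.00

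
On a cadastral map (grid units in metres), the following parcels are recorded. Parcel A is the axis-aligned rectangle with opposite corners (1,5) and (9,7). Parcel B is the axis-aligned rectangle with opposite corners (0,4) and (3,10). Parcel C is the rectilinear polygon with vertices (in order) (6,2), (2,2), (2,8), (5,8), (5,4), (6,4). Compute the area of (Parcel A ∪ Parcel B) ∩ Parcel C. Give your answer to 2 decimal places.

8.00

The region (Parcel A ∪ Parcel B) ∩ Parcel C is the polygon with vertices (3,5), (3,4), (2,4), (2,8), (3,8), (3,7), (5,7), (5,5).
By the shoelace formula its area is 8.00.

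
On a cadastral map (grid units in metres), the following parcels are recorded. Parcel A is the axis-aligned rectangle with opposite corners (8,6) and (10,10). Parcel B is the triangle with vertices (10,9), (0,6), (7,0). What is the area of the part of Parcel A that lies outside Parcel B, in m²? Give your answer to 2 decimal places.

4.10

|Parcel A| = 8, |Parcel A∩Parcel B| = 3.9.
|Parcel A ∖ Parcel B| = |Parcel A| − |Parcel A∩Parcel B| = 8 − 3.9 = 4.10.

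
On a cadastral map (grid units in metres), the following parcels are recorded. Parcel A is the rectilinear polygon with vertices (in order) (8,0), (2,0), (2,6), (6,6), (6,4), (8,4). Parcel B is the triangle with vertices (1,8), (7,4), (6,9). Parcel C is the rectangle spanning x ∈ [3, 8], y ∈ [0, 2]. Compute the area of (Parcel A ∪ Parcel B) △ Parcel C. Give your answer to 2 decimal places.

|Parcel A ∪ Parcel B| = 43.6667.
|(Parcel A ∪ Parcel B) ∩ Parcel C| = 10.
|(Parcel A ∪ Parcel B) △ Parcel C| = 43.6667 + 10 − 20 = 33.67.

33.67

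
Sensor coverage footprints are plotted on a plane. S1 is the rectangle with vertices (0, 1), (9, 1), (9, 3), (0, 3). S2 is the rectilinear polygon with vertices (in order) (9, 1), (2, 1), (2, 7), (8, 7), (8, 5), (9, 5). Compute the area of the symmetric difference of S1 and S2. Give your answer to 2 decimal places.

30.00

|S1| = 18, |S2| = 40, |S1∩S2| = 14.
|S1 △ S2| = |S1| + |S2| − 2·|S1∩S2| = 18 + 40 − 28 = 30.00.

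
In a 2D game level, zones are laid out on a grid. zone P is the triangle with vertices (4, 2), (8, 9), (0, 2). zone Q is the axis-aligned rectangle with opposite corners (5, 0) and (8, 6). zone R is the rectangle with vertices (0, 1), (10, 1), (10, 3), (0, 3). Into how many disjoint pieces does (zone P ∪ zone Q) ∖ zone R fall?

2

(zone P ∪ zone Q) ∖ zone R splits into 2 disjoint pieces (area 17.8393, area 3).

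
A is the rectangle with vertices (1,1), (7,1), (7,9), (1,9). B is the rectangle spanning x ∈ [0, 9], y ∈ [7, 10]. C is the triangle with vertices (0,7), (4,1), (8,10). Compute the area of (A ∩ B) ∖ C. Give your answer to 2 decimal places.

3.65

|A ∩ B| = 12.
|(A ∩ B) ∩ C| = 8.3542.
|(A ∩ B) ∖ C| = 12 − 8.3542 = 3.65.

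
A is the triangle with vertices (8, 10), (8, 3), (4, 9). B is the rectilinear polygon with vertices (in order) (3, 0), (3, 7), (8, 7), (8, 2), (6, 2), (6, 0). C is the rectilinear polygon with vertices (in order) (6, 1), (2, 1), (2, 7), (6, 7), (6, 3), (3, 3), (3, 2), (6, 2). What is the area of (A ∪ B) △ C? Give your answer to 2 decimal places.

|A ∪ B| = 39.6667.
|(A ∪ B) ∩ C| = 15.
|(A ∪ B) △ C| = 39.6667 + 21 − 30 = 30.67.

30.67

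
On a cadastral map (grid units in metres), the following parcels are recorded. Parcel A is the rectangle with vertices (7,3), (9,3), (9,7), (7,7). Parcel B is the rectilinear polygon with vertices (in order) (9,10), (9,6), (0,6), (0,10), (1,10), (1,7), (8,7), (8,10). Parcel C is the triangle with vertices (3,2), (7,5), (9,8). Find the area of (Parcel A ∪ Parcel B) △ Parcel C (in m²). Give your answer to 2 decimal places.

22.00

|Parcel A ∪ Parcel B| = 21.
|(Parcel A ∪ Parcel B) ∩ Parcel C| = 1.
|(Parcel A ∪ Parcel B) △ Parcel C| = 21 + 3 − 2 = 22.00.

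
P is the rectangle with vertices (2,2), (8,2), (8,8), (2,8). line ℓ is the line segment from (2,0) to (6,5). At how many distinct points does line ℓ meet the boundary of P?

The segment meets the boundary at (3.6,2).

1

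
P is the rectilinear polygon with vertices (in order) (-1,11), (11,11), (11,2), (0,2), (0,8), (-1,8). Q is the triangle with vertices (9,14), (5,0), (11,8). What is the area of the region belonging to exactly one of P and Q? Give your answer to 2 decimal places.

|P| = 102, |Q| = 26, |P∩Q| = 22.2857.
|P △ Q| = |P| + |Q| − 2·|P∩Q| = 102 + 26 − 44.5714 = 83.43.

83.43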